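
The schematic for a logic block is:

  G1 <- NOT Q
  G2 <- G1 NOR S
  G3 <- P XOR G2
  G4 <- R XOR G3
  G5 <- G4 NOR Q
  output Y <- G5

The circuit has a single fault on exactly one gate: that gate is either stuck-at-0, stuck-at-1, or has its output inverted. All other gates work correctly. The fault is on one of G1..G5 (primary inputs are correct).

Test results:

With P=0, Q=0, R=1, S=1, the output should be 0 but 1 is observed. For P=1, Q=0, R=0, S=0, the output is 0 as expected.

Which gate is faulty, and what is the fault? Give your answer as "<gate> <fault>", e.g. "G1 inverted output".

Fault-free values for test 1 (P=0, Q=0, R=1, S=1): G1=1, G2=0, G3=0, G4=1, G5=0, giving Y=0. Observed 1.
Test 1: faults giving observed 1 are {G2 stuck-at-1, G2 inverted output, G3 stuck-at-1, G3 inverted output, G4 stuck-at-0, G4 inverted output, G5 stuck-at-1, G5 inverted output}.
Test 2 (P=1, Q=0, R=0, S=0): fault-free G1=1, G2=0, G3=1, G4=1, G5=0 → 0; observed 0. Eliminates G2 stuck-at-1, G2 inverted output, G3 inverted output, G4 stuck-at-0, G4 inverted output, G5 stuck-at-1, G5 inverted output.
Only G3 stuck-at-1 is consistent with every test.

G3 stuck-at-1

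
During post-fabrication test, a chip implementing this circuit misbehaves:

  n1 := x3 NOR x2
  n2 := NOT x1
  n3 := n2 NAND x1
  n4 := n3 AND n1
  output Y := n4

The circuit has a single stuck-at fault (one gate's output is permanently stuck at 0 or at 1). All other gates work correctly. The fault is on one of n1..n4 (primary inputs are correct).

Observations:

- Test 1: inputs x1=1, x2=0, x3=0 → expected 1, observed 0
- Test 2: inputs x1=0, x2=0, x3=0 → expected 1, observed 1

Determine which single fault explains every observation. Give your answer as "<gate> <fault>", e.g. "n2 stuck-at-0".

Fault-free values for test 1 (x1=1, x2=0, x3=0): n1=1, n2=0, n3=1, n4=1, giving Y=1. Observed 0.
Test 1: faults giving observed 0 are {n1 stuck-at-0, n2 stuck-at-1, n3 stuck-at-0, n4 stuck-at-0}.
Test 2 (x1=0, x2=0, x3=0): fault-free n1=1, n2=1, n3=1, n4=1 → 1; observed 1. Eliminates n1 stuck-at-0, n3 stuck-at-0, n4 stuck-at-0.
Only n2 stuck-at-1 is consistent with every test.

n2 stuck-at-1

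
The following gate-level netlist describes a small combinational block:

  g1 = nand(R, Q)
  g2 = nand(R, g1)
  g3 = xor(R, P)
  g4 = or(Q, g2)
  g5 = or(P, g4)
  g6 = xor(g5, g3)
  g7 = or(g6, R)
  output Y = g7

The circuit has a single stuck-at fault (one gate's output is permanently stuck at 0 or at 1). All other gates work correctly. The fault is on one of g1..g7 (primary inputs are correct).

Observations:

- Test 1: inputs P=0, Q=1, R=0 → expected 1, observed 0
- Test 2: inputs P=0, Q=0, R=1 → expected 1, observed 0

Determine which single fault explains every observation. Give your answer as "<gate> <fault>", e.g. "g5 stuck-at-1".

Fault-free values for test 1 (P=0, Q=1, R=0): g1=1, g2=1, g3=0, g4=1, g5=1, g6=1, g7=1, giving Y=1. Observed 0.
Test 1: faults giving observed 0 are {g3 stuck-at-1, g4 stuck-at-0, g5 stuck-at-0, g6 stuck-at-0, g7 stuck-at-0}.
Test 2 (P=0, Q=0, R=1): fault-free g1=1, g2=0, g3=1, g4=0, g5=0, g6=1, g7=1 → 1; observed 0. Eliminates g3 stuck-at-1, g4 stuck-at-0, g5 stuck-at-0, g6 stuck-at-0.
Only g7 stuck-at-0 is consistent with every test.

g7 stuck-at-0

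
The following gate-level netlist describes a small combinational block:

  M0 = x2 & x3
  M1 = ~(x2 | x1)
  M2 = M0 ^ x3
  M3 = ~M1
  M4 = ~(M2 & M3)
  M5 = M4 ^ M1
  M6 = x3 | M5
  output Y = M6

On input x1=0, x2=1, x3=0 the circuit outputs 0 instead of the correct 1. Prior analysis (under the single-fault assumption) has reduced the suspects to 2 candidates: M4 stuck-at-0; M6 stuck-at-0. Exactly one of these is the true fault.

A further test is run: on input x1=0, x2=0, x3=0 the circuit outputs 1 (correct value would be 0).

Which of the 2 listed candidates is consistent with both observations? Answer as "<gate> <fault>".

M4 stuck-at-0

Evaluate each candidate on input x1=0, x2=0, x3=0:
  M4 stuck-at-0: M0=0, M1=1, M2=0, M3=0, M4=0 [stuck-at-0], M5=1, M6=1 → 1 — matches
  M6 stuck-at-0: M0=0, M1=1, M2=0, M3=0, M4=1, M5=0, M6=0 [stuck-at-0] → 0 — eliminated
Only M4 stuck-at-0 reproduces the observed 1.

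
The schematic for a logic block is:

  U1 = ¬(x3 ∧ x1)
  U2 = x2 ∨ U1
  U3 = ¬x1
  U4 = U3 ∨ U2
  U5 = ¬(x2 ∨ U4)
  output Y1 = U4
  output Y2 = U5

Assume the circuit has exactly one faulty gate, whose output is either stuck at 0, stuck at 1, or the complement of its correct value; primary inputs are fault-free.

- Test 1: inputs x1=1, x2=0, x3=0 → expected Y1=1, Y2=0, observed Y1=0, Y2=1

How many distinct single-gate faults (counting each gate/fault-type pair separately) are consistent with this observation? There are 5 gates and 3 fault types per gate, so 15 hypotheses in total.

Fault-free: U1=1, U2=1, U3=0, U4=1, U5=0 → Y1=1, Y2=0. Observed Y1=0, Y2=1.
  U1: stuck-at-0, inverted output ✓; others ✗
  U2: stuck-at-0, inverted output ✓; others ✗
  U3: none of the 3 fault types match ✗
  U4: stuck-at-0, inverted output ✓; others ✗
  U5: none of the 3 fault types match ✗
Consistent faults: {U1 stuck-at-0, U1 inverted output, U2 stuck-at-0, U2 inverted output, U4 stuck-at-0, U4 inverted output} — 6 in all.

6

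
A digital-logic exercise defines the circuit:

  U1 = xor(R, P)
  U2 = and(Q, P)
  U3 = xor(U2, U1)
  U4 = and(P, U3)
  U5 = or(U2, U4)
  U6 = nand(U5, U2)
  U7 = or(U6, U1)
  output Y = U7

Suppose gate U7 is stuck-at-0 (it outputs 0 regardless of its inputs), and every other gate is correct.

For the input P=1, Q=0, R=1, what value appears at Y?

Propagate with U7 forced: U1=0, U2=0, U3=0, U4=0, U5=0, U6=1, U7=0 [stuck-at-0].
So Y = 0. (Without the fault it would be 1.)

0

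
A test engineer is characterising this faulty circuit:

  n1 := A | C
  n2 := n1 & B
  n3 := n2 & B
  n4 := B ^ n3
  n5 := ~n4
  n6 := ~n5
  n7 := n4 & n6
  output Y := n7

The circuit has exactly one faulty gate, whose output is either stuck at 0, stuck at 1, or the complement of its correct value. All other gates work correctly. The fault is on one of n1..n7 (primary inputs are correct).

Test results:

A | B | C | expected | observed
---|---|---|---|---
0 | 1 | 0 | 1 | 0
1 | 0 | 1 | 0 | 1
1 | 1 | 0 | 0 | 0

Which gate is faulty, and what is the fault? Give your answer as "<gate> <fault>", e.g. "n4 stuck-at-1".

Fault-free values for test 1 (A=0, B=1, C=0): n1=0, n2=0, n3=0, n4=1, n5=0, n6=1, n7=1, giving Y=1. Observed 0.
Test 1: faults giving observed 0 are {n1 stuck-at-1, n1 inverted output, n2 stuck-at-1, n2 inverted output, n3 stuck-at-1, n3 inverted output, n4 stuck-at-0, n4 inverted output, n5 stuck-at-1, n5 inverted output, n6 stuck-at-0, n6 inverted output, n7 stuck-at-0, n7 inverted output}.
Test 2 (A=1, B=0, C=1): fault-free n1=1, n2=0, n3=0, n4=0, n5=1, n6=0, n7=0 → 0; observed 1. Eliminates n1 stuck-at-1, n1 inverted output, n2 stuck-at-1, n2 inverted output, n4 stuck-at-0, n5 stuck-at-1, n5 inverted output, n6 stuck-at-0, n6 inverted output, n7 stuck-at-0.
Test 3 (A=1, B=1, C=0): fault-free n1=1, n2=1, n3=1, n4=0, n5=1, n6=0, n7=0 → 0; observed 0. Eliminates n3 inverted output, n4 inverted output, n7 inverted output.
Only n3 stuck-at-1 is consistent with every test.

n3 stuck-at-1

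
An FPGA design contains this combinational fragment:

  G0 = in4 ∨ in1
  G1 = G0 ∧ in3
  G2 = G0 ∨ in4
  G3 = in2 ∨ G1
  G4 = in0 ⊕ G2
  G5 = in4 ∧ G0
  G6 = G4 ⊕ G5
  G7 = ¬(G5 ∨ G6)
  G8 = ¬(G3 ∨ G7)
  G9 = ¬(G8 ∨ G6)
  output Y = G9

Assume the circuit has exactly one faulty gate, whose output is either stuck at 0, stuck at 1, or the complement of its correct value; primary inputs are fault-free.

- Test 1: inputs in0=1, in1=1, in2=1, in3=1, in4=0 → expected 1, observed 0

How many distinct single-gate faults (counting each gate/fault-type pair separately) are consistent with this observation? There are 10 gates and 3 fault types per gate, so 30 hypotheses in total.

Fault-free: G0=1, G1=1, G2=1, G3=1, G4=0, G5=0, G6=0, G7=1, G8=0, G9=1 → 1. Observed 0.
  G0: stuck-at-0, inverted output ✓; others ✗
  G1: none of the 3 fault types match ✗
  G2: stuck-at-0, inverted output ✓; others ✗
  G3: none of the 3 fault types match ✗
  G4: stuck-at-1, inverted output ✓; others ✗
  G5: stuck-at-1, inverted output ✓; others ✗
  G6: stuck-at-1, inverted output ✓; others ✗
  G7: none of the 3 fault types match ✗
  G8: stuck-at-1, inverted output ✓; others ✗
  G9: stuck-at-0, inverted output ✓; others ✗
Consistent faults: {G0 stuck-at-0, G0 inverted output, G2 stuck-at-0, G2 inverted output, G4 stuck-at-1, G4 inverted output, G5 stuck-at-1, G5 inverted output, G6 stuck-at-1, G6 inverted output, G8 stuck-at-1, G8 inverted output, G9 stuck-at-0, G9 inverted output} — 14 in all.

14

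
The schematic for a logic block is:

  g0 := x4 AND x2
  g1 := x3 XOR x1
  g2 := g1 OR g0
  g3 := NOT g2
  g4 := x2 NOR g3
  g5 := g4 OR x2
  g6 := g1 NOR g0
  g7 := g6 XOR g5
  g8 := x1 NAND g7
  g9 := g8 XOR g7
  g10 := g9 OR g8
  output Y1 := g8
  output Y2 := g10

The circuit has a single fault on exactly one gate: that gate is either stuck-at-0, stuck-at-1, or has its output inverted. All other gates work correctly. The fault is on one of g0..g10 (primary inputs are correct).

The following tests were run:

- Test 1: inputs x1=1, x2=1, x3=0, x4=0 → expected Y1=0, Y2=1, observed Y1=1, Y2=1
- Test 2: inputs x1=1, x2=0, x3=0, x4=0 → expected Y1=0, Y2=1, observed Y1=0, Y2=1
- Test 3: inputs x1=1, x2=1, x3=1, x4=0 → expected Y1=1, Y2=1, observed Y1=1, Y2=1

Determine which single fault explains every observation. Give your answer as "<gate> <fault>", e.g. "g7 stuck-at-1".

Fault-free values for test 1 (x1=1, x2=1, x3=0, x4=0): g0=0, g1=1, g2=1, g3=0, g4=0, g5=1, g6=0, g7=1, g8=0, g9=1, g10=1, giving Y1=0, Y2=1. Observed Y1=1, Y2=1.
Test 1: faults giving observed Y1=1, Y2=1 are {g1 stuck-at-0, g1 inverted output, g5 stuck-at-0, g5 inverted output, g6 stuck-at-1, g6 inverted output, g7 stuck-at-0, g7 inverted output, g8 stuck-at-1, g8 inverted output}.
Test 2 (x1=1, x2=0, x3=0, x4=0): fault-free g0=0, g1=1, g2=1, g3=0, g4=1, g5=1, g6=0, g7=1, g8=0, g9=1, g10=1 → Y1=0, Y2=1; observed Y1=0, Y2=1. Eliminates g5 stuck-at-0, g5 inverted output, g6 stuck-at-1, g6 inverted output, g7 stuck-at-0, g7 inverted output, g8 stuck-at-1, g8 inverted output.
Test 3 (x1=1, x2=1, x3=1, x4=0): fault-free g0=0, g1=0, g2=0, g3=1, g4=0, g5=1, g6=1, g7=0, g8=1, g9=1, g10=1 → Y1=1, Y2=1; observed Y1=1, Y2=1. Eliminates g1 inverted output.
Only g1 stuck-at-0 is consistent with every test.

g1 stuck-at-0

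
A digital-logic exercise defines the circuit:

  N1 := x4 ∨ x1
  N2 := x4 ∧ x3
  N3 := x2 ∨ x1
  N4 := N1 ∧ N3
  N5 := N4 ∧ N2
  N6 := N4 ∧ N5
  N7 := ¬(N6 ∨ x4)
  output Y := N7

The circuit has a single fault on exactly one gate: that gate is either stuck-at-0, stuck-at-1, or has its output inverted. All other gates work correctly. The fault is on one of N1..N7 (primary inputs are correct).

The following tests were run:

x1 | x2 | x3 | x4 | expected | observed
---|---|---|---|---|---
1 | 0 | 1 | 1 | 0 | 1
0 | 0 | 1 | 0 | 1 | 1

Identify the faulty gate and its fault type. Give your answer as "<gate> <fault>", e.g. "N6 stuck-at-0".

Fault-free values for test 1 (x1=1, x2=0, x3=1, x4=1): N1=1, N2=1, N3=1, N4=1, N5=1, N6=1, N7=0, giving Y=0. Observed 1.
Test 1: faults giving observed 1 are {N7 stuck-at-1, N7 inverted output}.
Test 2 (x1=0, x2=0, x3=1, x4=0): fault-free N1=0, N2=0, N3=0, N4=0, N5=0, N6=0, N7=1 → 1; observed 1. Eliminates N7 inverted output.
Only N7 stuck-at-1 is consistent with every test.

N7 stuck-at-1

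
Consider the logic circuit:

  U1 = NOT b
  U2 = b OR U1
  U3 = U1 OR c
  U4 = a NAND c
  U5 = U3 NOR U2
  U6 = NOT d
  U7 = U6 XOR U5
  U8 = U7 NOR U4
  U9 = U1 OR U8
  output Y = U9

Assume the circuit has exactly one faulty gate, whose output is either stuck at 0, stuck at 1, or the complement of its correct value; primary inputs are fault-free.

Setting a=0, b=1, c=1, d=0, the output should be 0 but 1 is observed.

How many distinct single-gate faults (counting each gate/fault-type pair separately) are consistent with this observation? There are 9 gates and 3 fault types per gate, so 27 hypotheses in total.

Fault-free: U1=0, U2=1, U3=1, U4=1, U5=0, U6=1, U7=1, U8=0, U9=0 → 0. Observed 1.
  U1: stuck-at-1, inverted output ✓; others ✗
  U2: none of the 3 fault types match ✗
  U3: none of the 3 fault types match ✗
  U4: none of the 3 fault types match ✗
  U5: none of the 3 fault types match ✗
  U6: none of the 3 fault types match ✗
  U7: none of the 3 fault types match ✗
  U8: stuck-at-1, inverted output ✓; others ✗
  U9: stuck-at-1, inverted output ✓; others ✗
Consistent faults: {U1 stuck-at-1, U1 inverted output, U8 stuck-at-1, U8 inverted output, U9 stuck-at-1, U9 inverted output} — 6 in all.

6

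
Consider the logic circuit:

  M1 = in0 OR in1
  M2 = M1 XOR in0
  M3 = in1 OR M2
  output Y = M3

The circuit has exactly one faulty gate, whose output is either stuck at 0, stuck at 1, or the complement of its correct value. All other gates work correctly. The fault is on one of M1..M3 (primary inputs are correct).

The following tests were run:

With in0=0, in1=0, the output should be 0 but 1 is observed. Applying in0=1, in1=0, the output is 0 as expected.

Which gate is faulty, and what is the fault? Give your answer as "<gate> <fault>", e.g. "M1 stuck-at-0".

Fault-free values for test 1 (in0=0, in1=0): M1=0, M2=0, M3=0, giving Y=0. Observed 1.
Test 1: faults giving observed 1 are {M1 stuck-at-1, M1 inverted output, M2 stuck-at-1, M2 inverted output, M3 stuck-at-1, M3 inverted output}.
Test 2 (in0=1, in1=0): fault-free M1=1, M2=0, M3=0 → 0; observed 0. Eliminates M1 inverted output, M2 stuck-at-1, M2 inverted output, M3 stuck-at-1, M3 inverted output.
Only M1 stuck-at-1 is consistent with every test.

M1 stuck-at-1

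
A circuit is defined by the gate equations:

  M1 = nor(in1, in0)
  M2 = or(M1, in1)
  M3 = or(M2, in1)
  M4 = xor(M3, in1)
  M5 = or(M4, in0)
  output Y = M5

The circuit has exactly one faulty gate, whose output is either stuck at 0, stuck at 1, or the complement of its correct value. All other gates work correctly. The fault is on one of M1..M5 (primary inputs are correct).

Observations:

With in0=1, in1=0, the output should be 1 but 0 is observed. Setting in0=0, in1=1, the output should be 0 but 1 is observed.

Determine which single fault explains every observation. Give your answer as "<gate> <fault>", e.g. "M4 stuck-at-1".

Fault-free values for test 1 (in0=1, in1=0): M1=0, M2=0, M3=0, M4=0, M5=1, giving Y=1. Observed 0.
Test 1: faults giving observed 0 are {M5 stuck-at-0, M5 inverted output}.
Test 2 (in0=0, in1=1): fault-free M1=0, M2=1, M3=1, M4=0, M5=0 → 0; observed 1. Eliminates M5 stuck-at-0.
Only M5 inverted output is consistent with every test.

M5 inverted output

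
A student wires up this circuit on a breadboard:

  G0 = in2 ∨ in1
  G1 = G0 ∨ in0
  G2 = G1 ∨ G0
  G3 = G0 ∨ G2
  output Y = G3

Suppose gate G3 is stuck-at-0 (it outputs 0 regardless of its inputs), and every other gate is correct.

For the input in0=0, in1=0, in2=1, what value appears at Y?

Propagate with G3 forced: G0=1, G1=1, G2=1, G3=0 [stuck-at-0].
So Y = 0. (Without the fault it would be 1.)

0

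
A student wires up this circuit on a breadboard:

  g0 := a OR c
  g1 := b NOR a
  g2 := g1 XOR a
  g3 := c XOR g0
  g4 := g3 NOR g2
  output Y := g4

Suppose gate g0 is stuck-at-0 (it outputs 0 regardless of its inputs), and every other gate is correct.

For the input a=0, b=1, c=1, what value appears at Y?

0

Propagate with g0 forced: g0=0 [stuck-at-0], g1=0, g2=0, g3=1, g4=0.
So Y = 0. (Without the fault it would be 1.)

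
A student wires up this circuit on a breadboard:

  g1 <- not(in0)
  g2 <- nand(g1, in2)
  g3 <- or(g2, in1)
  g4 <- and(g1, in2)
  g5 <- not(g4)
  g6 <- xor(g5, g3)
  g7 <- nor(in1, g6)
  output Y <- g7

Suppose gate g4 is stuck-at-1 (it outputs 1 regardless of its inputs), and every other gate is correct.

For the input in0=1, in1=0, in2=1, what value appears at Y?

Propagate with g4 forced: g1=0, g2=1, g3=1, g4=1 [stuck-at-1], g5=0, g6=1, g7=0.
So Y = 0. (Without the fault it would be 1.)

0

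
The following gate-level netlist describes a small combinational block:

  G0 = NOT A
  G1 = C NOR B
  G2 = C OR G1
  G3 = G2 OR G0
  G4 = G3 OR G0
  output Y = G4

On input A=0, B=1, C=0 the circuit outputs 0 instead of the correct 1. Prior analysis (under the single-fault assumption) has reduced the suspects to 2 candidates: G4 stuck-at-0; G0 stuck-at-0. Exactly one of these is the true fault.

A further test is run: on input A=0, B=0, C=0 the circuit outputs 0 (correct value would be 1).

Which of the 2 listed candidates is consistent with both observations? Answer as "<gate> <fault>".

Evaluate each candidate on input A=0, B=0, C=0:
  G4 stuck-at-0: G0=1, G1=1, G2=1, G3=1, G4=0 [stuck-at-0] → 0 — matches
  G0 stuck-at-0: G0=0 [stuck-at-0], G1=1, G2=1, G3=1, G4=1 → 1 — eliminated
Only G4 stuck-at-0 reproduces the observed 0.

G4 stuck-at-0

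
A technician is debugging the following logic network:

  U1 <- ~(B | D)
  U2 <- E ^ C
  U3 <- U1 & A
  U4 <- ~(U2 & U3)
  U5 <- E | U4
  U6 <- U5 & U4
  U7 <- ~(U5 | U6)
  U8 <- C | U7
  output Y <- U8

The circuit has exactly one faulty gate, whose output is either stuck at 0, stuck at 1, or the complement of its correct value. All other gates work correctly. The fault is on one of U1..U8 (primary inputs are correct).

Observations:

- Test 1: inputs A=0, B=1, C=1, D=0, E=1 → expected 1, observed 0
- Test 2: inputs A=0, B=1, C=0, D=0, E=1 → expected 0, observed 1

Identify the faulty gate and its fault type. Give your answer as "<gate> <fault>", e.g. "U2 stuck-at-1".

Fault-free values for test 1 (A=0, B=1, C=1, D=0, E=1): U1=0, U2=0, U3=0, U4=1, U5=1, U6=1, U7=0, U8=1, giving Y=1. Observed 0.
Test 1: faults giving observed 0 are {U8 stuck-at-0, U8 inverted output}.
Test 2 (A=0, B=1, C=0, D=0, E=1): fault-free U1=0, U2=1, U3=0, U4=1, U5=1, U6=1, U7=0, U8=0 → 0; observed 1. Eliminates U8 stuck-at-0.
Only U8 inverted output is consistent with every test.

U8 inverted output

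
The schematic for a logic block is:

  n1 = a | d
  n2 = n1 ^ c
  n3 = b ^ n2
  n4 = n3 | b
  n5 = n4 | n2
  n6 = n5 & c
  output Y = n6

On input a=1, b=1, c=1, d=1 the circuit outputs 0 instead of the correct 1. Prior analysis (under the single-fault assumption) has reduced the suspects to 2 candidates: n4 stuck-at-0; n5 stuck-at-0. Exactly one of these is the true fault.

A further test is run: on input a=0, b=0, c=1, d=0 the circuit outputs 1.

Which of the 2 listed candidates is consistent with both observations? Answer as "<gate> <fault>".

n4 stuck-at-0

Evaluate each candidate on input a=0, b=0, c=1, d=0:
  n4 stuck-at-0: n1=0, n2=1, n3=1, n4=0 [stuck-at-0], n5=1, n6=1 → 1 — matches
  n5 stuck-at-0: n1=0, n2=1, n3=1, n4=1, n5=0 [stuck-at-0], n6=0 → 0 — eliminated
Only n4 stuck-at-0 reproduces the observed 1.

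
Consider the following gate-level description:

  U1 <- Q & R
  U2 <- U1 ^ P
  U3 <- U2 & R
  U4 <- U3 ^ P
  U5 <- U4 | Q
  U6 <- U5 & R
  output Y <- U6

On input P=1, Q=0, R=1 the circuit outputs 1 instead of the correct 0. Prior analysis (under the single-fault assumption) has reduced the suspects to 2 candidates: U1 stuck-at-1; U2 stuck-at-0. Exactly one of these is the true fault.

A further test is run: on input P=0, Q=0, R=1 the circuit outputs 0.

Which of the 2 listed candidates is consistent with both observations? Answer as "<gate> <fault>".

U2 stuck-at-0

Evaluate each candidate on input P=0, Q=0, R=1:
  U1 stuck-at-1: U1=1 [stuck-at-1], U2=1, U3=1, U4=1, U5=1, U6=1 → 1 — eliminated
  U2 stuck-at-0: U1=0, U2=0 [stuck-at-0], U3=0, U4=0, U5=0, U6=0 → 0 — matches
Only U2 stuck-at-0 reproduces the observed 0.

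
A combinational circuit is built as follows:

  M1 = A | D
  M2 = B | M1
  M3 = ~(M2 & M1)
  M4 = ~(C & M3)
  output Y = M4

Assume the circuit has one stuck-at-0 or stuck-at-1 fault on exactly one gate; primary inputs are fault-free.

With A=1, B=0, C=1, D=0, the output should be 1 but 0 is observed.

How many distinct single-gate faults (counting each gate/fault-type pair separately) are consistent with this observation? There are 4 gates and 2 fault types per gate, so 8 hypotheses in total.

Fault-free: M1=1, M2=1, M3=0, M4=1 → 1. Observed 0.
  M1 stuck-at-0: output 0 ✓
  M1 stuck-at-1: output 1 ✗
  M2 stuck-at-0: output 0 ✓
  M2 stuck-at-1: output 1 ✗
  M3 stuck-at-0: output 1 ✗
  M3 stuck-at-1: output 0 ✓
  M4 stuck-at-0: output 0 ✓
  M4 stuck-at-1: output 1 ✗
Consistent faults: {M1 stuck-at-0, M2 stuck-at-0, M3 stuck-at-1, M4 stuck-at-0} — 4 in all.

4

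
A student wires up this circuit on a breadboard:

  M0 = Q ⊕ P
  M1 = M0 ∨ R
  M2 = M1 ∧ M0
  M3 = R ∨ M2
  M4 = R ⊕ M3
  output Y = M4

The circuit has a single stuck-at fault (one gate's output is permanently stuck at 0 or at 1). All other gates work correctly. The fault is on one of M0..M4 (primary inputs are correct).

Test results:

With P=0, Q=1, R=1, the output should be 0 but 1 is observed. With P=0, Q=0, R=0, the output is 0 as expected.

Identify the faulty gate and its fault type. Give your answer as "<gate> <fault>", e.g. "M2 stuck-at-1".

Fault-free values for test 1 (P=0, Q=1, R=1): M0=1, M1=1, M2=1, M3=1, M4=0, giving Y=0. Observed 1.
Test 1: faults giving observed 1 are {M3 stuck-at-0, M4 stuck-at-1}.
Test 2 (P=0, Q=0, R=0): fault-free M0=0, M1=0, M2=0, M3=0, M4=0 → 0; observed 0. Eliminates M4 stuck-at-1.
Only M3 stuck-at-0 is consistent with every test.

M3 stuck-at-0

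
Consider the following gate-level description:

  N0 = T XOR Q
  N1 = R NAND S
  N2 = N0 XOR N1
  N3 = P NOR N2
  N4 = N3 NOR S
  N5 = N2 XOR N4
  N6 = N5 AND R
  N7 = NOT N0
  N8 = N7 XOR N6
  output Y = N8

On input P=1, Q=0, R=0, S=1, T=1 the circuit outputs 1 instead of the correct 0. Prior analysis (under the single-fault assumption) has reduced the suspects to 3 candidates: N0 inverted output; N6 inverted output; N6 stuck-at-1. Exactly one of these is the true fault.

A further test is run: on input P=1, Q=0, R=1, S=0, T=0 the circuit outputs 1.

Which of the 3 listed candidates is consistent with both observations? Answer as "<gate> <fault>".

N0 inverted output

Evaluate each candidate on input P=1, Q=0, R=1, S=0, T=0:
  N0 inverted output: N0=1 [inverted output], N1=1, N2=0, N3=0, N4=1, N5=1, N6=1, N7=0, N8=1 → 1 — matches
  N6 inverted output: N0=0, N1=1, N2=1, N3=0, N4=1, N5=0, N6=1 [inverted output], N7=1, N8=0 → 0 — eliminated
  N6 stuck-at-1: N0=0, N1=1, N2=1, N3=0, N4=1, N5=0, N6=1 [stuck-at-1], N7=1, N8=0 → 0 — eliminated
Only N0 inverted output reproduces the observed 1.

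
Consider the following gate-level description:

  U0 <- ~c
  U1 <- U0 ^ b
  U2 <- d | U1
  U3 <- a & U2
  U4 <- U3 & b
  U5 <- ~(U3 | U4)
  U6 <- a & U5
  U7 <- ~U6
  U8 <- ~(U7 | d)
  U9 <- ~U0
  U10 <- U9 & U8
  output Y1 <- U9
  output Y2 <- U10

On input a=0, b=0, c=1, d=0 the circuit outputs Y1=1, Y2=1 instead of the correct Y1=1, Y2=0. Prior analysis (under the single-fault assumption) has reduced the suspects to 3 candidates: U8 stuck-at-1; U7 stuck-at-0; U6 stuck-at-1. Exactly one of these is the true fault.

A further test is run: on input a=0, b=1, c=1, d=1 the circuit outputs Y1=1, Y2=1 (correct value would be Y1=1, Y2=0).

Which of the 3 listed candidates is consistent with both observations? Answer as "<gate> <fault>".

Evaluate each candidate on input a=0, b=1, c=1, d=1:
  U8 stuck-at-1: U0=0, U1=1, U2=1, U3=0, U4=0, U5=1, U6=0, U7=1, U8=1 [stuck-at-1], U9=1, U10=1 → Y1=1, Y2=1 — matches
  U7 stuck-at-0: U0=0, U1=1, U2=1, U3=0, U4=0, U5=1, U6=0, U7=0 [stuck-at-0], U8=0, U9=1, U10=0 → Y1=1, Y2=0 — eliminated
  U6 stuck-at-1: U0=0, U1=1, U2=1, U3=0, U4=0, U5=1, U6=1 [stuck-at-1], U7=0, U8=0, U9=1, U10=0 → Y1=1, Y2=0 — eliminated
Only U8 stuck-at-1 reproduces the observed Y1=1, Y2=1.

U8 stuck-at-1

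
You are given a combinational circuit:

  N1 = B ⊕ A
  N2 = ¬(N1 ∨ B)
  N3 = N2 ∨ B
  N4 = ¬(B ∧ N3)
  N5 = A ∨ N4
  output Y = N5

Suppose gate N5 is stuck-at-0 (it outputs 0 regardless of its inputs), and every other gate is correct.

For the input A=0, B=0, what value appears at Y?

Propagate with N5 forced: N1=0, N2=1, N3=1, N4=1, N5=0 [stuck-at-0].
So Y = 0. (Without the fault it would be 1.)

0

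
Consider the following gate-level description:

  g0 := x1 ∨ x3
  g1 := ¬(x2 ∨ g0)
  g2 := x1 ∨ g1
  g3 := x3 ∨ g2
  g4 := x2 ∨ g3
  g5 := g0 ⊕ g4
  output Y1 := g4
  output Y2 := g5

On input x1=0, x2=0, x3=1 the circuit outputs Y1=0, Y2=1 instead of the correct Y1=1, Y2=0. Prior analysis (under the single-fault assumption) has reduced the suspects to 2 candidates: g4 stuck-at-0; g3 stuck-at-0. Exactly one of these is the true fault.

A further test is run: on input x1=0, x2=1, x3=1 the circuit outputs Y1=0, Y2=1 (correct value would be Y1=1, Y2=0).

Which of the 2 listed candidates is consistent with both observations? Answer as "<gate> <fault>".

Evaluate each candidate on input x1=0, x2=1, x3=1:
  g4 stuck-at-0: g0=1, g1=0, g2=0, g3=1, g4=0 [stuck-at-0], g5=1 → Y1=0, Y2=1 — matches
  g3 stuck-at-0: g0=1, g1=0, g2=0, g3=0 [stuck-at-0], g4=1, g5=0 → Y1=1, Y2=0 — eliminated
Only g4 stuck-at-0 reproduces the observed Y1=0, Y2=1.

g4 stuck-at-0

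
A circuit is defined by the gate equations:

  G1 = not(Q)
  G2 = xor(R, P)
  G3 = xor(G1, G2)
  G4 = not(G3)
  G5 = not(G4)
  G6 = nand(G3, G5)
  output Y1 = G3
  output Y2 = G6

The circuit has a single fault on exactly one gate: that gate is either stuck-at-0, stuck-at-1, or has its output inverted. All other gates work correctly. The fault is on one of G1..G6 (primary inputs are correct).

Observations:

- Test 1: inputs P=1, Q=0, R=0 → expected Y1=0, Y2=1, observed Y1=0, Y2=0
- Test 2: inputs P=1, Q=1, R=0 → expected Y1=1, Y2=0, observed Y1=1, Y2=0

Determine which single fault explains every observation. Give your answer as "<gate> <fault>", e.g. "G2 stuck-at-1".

Fault-free values for test 1 (P=1, Q=0, R=0): G1=1, G2=1, G3=0, G4=1, G5=0, G6=1, giving Y1=0, Y2=1. Observed Y1=0, Y2=0.
Test 1: faults giving observed Y1=0, Y2=0 are {G6 stuck-at-0, G6 inverted output}.
Test 2 (P=1, Q=1, R=0): fault-free G1=0, G2=1, G3=1, G4=0, G5=1, G6=0 → Y1=1, Y2=0; observed Y1=1, Y2=0. Eliminates G6 inverted output.
Only G6 stuck-at-0 is consistent with every test.

G6 stuck-at-0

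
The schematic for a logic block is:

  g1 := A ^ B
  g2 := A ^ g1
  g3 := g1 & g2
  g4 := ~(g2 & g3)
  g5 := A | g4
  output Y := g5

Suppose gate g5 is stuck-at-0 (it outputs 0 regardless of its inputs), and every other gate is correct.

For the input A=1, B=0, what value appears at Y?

0

Propagate with g5 forced: g1=1, g2=0, g3=0, g4=1, g5=0 [stuck-at-0].
So Y = 0. (Without the fault it would be 1.)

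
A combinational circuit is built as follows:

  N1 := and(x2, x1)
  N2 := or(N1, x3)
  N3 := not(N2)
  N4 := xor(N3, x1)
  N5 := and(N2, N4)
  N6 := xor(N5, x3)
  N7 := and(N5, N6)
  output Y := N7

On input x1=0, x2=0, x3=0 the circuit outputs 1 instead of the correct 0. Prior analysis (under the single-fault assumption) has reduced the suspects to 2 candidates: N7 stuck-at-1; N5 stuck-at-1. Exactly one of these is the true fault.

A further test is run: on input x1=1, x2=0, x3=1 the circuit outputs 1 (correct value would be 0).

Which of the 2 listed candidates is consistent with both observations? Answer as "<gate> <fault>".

N7 stuck-at-1

Evaluate each candidate on input x1=1, x2=0, x3=1:
  N7 stuck-at-1: N1=0, N2=1, N3=0, N4=1, N5=1, N6=0, N7=1 [stuck-at-1] → 1 — matches
  N5 stuck-at-1: N1=0, N2=1, N3=0, N4=1, N5=1 [stuck-at-1], N6=0, N7=0 → 0 — eliminated
Only N7 stuck-at-1 reproduces the observed 1.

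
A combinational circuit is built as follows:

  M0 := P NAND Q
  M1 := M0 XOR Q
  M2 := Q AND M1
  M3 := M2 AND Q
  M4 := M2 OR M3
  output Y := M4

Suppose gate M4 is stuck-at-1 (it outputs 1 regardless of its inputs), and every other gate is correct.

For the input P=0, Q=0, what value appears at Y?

1

Propagate with M4 forced: M0=1, M1=1, M2=0, M3=0, M4=1 [stuck-at-1].
So Y = 1. (Without the fault it would be 0.)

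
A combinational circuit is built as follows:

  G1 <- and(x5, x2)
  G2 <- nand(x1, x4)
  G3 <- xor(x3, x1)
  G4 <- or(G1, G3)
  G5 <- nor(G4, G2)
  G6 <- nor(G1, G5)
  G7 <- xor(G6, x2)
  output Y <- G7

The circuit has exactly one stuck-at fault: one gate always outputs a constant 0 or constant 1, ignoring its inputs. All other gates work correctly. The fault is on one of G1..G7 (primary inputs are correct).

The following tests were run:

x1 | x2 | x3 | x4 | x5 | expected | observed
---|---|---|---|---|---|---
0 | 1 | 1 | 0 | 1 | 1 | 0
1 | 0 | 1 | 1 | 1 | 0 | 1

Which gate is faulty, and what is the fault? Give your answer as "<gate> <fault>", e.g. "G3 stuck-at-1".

G6 stuck-at-1

Fault-free values for test 1 (x1=0, x2=1, x3=1, x4=0, x5=1): G1=1, G2=1, G3=1, G4=1, G5=0, G6=0, G7=1, giving Y=1. Observed 0.
Test 1: faults giving observed 0 are {G1 stuck-at-0, G6 stuck-at-1, G7 stuck-at-0}.
Test 2 (x1=1, x2=0, x3=1, x4=1, x5=1): fault-free G1=0, G2=0, G3=0, G4=0, G5=1, G6=0, G7=0 → 0; observed 1. Eliminates G1 stuck-at-0, G7 stuck-at-0.
Only G6 stuck-at-1 is consistent with every test.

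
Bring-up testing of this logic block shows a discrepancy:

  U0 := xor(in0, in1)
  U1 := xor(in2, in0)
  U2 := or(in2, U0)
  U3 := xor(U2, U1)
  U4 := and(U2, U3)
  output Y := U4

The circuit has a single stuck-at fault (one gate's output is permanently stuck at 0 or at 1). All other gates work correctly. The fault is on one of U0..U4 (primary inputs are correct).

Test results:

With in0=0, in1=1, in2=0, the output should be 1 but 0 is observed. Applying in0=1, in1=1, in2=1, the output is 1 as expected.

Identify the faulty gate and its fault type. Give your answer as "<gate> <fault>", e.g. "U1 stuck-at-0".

U0 stuck-at-0

Fault-free values for test 1 (in0=0, in1=1, in2=0): U0=1, U1=0, U2=1, U3=1, U4=1, giving Y=1. Observed 0.
Test 1: faults giving observed 0 are {U0 stuck-at-0, U1 stuck-at-1, U2 stuck-at-0, U3 stuck-at-0, U4 stuck-at-0}.
Test 2 (in0=1, in1=1, in2=1): fault-free U0=0, U1=0, U2=1, U3=1, U4=1 → 1; observed 1. Eliminates U1 stuck-at-1, U2 stuck-at-0, U3 stuck-at-0, U4 stuck-at-0.
Only U0 stuck-at-0 is consistent with every test.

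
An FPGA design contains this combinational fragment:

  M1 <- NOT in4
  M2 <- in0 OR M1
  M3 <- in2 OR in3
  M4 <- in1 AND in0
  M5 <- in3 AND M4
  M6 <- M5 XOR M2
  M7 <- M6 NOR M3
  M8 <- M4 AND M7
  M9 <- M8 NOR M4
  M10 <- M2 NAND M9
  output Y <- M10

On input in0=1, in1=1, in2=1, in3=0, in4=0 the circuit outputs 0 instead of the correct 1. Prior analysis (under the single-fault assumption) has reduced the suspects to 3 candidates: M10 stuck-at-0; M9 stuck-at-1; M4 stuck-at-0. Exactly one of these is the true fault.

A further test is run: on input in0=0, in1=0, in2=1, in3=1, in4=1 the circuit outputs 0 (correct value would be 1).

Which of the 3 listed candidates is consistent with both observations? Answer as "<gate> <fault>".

M10 stuck-at-0

Evaluate each candidate on input in0=0, in1=0, in2=1, in3=1, in4=1:
  M10 stuck-at-0: M1=0, M2=0, M3=1, M4=0, M5=0, M6=0, M7=0, M8=0, M9=1, M10=0 [stuck-at-0] → 0 — matches
  M9 stuck-at-1: M1=0, M2=0, M3=1, M4=0, M5=0, M6=0, M7=0, M8=0, M9=1 [stuck-at-1], M10=1 → 1 — eliminated
  M4 stuck-at-0: M1=0, M2=0, M3=1, M4=0 [stuck-at-0], M5=0, M6=0, M7=0, M8=0, M9=1, M10=1 → 1 — eliminated
Only M10 stuck-at-0 reproduces the observed 0.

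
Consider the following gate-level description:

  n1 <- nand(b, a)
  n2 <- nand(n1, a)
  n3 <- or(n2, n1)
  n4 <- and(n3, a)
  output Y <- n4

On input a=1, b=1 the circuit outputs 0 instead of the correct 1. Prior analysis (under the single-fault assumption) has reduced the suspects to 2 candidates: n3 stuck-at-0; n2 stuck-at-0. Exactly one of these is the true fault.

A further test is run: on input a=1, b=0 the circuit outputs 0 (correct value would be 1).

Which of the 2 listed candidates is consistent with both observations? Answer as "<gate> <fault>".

n3 stuck-at-0

Evaluate each candidate on input a=1, b=0:
  n3 stuck-at-0: n1=1, n2=0, n3=0 [stuck-at-0], n4=0 → 0 — matches
  n2 stuck-at-0: n1=1, n2=0 [stuck-at-0], n3=1, n4=1 → 1 — eliminated
Only n3 stuck-at-0 reproduces the observed 0.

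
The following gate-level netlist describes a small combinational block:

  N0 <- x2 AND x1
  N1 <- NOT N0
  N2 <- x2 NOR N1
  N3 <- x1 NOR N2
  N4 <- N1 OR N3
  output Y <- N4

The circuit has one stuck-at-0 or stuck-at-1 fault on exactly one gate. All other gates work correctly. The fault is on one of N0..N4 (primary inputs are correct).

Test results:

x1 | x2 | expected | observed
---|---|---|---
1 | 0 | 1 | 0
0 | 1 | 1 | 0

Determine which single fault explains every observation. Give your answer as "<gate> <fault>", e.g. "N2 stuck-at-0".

Fault-free values for test 1 (x1=1, x2=0): N0=0, N1=1, N2=0, N3=0, N4=1, giving Y=1. Observed 0.
Test 1: faults giving observed 0 are {N0 stuck-at-1, N1 stuck-at-0, N4 stuck-at-0}.
Test 2 (x1=0, x2=1): fault-free N0=0, N1=1, N2=0, N3=1, N4=1 → 1; observed 0. Eliminates N0 stuck-at-1, N1 stuck-at-0.
Only N4 stuck-at-0 is consistent with every test.

N4 stuck-at-0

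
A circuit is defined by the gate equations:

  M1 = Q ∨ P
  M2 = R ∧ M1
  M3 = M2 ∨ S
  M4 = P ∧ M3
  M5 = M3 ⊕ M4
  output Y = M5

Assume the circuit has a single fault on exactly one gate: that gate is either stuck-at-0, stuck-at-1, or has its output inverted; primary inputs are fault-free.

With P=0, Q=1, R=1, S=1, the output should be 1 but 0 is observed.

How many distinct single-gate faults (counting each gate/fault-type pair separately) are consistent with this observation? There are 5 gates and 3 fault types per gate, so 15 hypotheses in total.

6

Fault-free: M1=1, M2=1, M3=1, M4=0, M5=1 → 1. Observed 0.
  M1: none of the 3 fault types match ✗
  M2: none of the 3 fault types match ✗
  M3: stuck-at-0, inverted output ✓; others ✗
  M4: stuck-at-1, inverted output ✓; others ✗
  M5: stuck-at-0, inverted output ✓; others ✗
Consistent faults: {M3 stuck-at-0, M3 inverted output, M4 stuck-at-1, M4 inverted output, M5 stuck-at-0, M5 inverted output} — 6 in all.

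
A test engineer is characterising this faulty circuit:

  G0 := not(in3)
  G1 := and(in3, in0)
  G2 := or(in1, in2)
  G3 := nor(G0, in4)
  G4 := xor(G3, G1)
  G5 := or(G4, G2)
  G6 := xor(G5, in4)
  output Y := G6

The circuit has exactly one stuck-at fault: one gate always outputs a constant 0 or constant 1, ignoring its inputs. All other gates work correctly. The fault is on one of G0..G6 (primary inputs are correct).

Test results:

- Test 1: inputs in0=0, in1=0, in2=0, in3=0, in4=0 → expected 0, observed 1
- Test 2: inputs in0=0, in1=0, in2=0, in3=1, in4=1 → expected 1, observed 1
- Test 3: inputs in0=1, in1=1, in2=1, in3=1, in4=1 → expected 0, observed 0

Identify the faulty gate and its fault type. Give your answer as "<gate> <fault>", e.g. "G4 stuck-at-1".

G0 stuck-at-0

Fault-free values for test 1 (in0=0, in1=0, in2=0, in3=0, in4=0): G0=1, G1=0, G2=0, G3=0, G4=0, G5=0, G6=0, giving Y=0. Observed 1.
Test 1: faults giving observed 1 are {G0 stuck-at-0, G1 stuck-at-1, G2 stuck-at-1, G3 stuck-at-1, G4 stuck-at-1, G5 stuck-at-1, G6 stuck-at-1}.
Test 2 (in0=0, in1=0, in2=0, in3=1, in4=1): fault-free G0=0, G1=0, G2=0, G3=0, G4=0, G5=0, G6=1 → 1; observed 1. Eliminates G1 stuck-at-1, G2 stuck-at-1, G3 stuck-at-1, G4 stuck-at-1, G5 stuck-at-1.
Test 3 (in0=1, in1=1, in2=1, in3=1, in4=1): fault-free G0=0, G1=1, G2=1, G3=0, G4=1, G5=1, G6=0 → 0; observed 0. Eliminates G6 stuck-at-1.
Only G0 stuck-at-0 is consistent with every test.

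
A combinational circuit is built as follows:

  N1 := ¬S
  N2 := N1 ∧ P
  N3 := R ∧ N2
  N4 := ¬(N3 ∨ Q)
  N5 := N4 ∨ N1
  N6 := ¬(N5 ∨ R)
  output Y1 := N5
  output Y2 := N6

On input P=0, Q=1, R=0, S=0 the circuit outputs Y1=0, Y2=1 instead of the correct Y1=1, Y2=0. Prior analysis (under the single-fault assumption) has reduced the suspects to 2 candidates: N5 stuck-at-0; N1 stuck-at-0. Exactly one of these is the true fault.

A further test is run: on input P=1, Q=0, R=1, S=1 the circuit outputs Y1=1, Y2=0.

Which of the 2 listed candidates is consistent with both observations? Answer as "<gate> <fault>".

N1 stuck-at-0

Evaluate each candidate on input P=1, Q=0, R=1, S=1:
  N5 stuck-at-0: N1=0, N2=0, N3=0, N4=1, N5=0 [stuck-at-0], N6=0 → Y1=0, Y2=0 — eliminated
  N1 stuck-at-0: N1=0 [stuck-at-0], N2=0, N3=0, N4=1, N5=1, N6=0 → Y1=1, Y2=0 — matches
Only N1 stuck-at-0 reproduces the observed Y1=1, Y2=0.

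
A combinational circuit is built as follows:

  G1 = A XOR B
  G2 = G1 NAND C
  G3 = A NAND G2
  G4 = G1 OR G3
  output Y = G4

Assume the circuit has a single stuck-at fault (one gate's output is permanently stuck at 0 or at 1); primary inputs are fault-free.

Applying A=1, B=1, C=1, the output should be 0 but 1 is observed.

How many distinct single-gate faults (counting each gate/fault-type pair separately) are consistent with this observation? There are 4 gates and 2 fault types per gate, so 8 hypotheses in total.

4

Fault-free: G1=0, G2=1, G3=0, G4=0 → 0. Observed 1.
  G1 stuck-at-0: output 0 ✗
  G1 stuck-at-1: output 1 ✓
  G2 stuck-at-0: output 1 ✓
  G2 stuck-at-1: output 0 ✗
  G3 stuck-at-0: output 0 ✗
  G3 stuck-at-1: output 1 ✓
  G4 stuck-at-0: output 0 ✗
  G4 stuck-at-1: output 1 ✓
Consistent faults: {G1 stuck-at-1, G2 stuck-at-0, G3 stuck-at-1, G4 stuck-at-1} — 4 in all.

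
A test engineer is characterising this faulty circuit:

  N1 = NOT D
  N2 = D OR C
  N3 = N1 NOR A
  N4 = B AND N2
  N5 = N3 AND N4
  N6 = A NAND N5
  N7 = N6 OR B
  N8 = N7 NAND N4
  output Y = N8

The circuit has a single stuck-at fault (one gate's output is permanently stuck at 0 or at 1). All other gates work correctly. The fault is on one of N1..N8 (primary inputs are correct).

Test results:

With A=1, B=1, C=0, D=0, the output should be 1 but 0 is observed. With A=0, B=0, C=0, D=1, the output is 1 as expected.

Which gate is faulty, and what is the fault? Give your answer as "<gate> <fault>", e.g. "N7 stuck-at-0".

Fault-free values for test 1 (A=1, B=1, C=0, D=0): N1=1, N2=0, N3=0, N4=0, N5=0, N6=1, N7=1, N8=1, giving Y=1. Observed 0.
Test 1: faults giving observed 0 are {N2 stuck-at-1, N4 stuck-at-1, N8 stuck-at-0}.
Test 2 (A=0, B=0, C=0, D=1): fault-free N1=0, N2=1, N3=1, N4=0, N5=0, N6=1, N7=1, N8=1 → 1; observed 1. Eliminates N4 stuck-at-1, N8 stuck-at-0.
Only N2 stuck-at-1 is consistent with every test.

N2 stuck-at-1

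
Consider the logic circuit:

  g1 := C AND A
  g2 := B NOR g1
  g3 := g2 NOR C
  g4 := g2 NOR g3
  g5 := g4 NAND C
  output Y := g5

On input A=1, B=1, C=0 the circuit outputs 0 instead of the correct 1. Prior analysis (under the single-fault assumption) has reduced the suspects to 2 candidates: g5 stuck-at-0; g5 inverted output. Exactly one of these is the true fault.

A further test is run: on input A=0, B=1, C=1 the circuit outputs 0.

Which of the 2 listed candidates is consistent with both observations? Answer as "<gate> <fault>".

Evaluate each candidate on input A=0, B=1, C=1:
  g5 stuck-at-0: g1=0, g2=0, g3=0, g4=1, g5=0 [stuck-at-0] → 0 — matches
  g5 inverted output: g1=0, g2=0, g3=0, g4=1, g5=1 [inverted output] → 1 — eliminated
Only g5 stuck-at-0 reproduces the observed 0.

g5 stuck-at-0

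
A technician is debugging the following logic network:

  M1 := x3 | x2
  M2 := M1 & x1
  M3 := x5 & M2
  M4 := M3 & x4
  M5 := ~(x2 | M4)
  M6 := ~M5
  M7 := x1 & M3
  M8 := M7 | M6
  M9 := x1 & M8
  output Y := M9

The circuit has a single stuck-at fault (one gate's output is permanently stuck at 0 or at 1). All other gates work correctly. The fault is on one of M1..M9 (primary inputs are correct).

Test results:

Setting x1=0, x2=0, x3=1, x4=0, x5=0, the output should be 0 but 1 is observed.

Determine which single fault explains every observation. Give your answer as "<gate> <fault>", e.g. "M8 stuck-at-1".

Fault-free values for test 1 (x1=0, x2=0, x3=1, x4=0, x5=0): M1=1, M2=0, M3=0, M4=0, M5=1, M6=0, M7=0, M8=0, M9=0, giving Y=0. Observed 1.
Test 1: faults giving observed 1 are {M9 stuck-at-1}.
Only M9 stuck-at-1 is consistent with every test.

M9 stuck-at-1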